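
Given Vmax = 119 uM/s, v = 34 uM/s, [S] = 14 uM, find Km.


Km = [S] * (Vmax - v) / v
Km = 14 * (119 - 34) / 34
Km = 35.0 uM

35.0 uM


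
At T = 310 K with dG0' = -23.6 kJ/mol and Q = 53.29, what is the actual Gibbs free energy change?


dG = dG0' + RT * ln(Q) / 1000
dG = -23.6 + 8.314 * 310 * ln(53.29) / 1000
dG = -13.3531 kJ/mol

-13.3531 kJ/mol


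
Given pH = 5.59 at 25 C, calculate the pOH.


pOH = 14 - pH
pOH = 14 - 5.59
pOH = 8.41

8.41


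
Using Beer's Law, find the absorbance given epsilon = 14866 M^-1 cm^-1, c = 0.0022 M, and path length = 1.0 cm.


A = epsilon * c * l
A = 14866 * 0.0022 * 1.0
A = 32.7052

32.7052


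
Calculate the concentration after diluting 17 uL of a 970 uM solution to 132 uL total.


C2 = C1 * V1 / V2
C2 = 970 * 17 / 132
C2 = 124.9242 uM

124.9242 uM


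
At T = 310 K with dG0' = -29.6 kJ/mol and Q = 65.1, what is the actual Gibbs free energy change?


dG = dG0' + RT * ln(Q) / 1000
dG = -29.6 + 8.314 * 310 * ln(65.1) / 1000
dG = -18.8372 kJ/mol

-18.8372 kJ/mol


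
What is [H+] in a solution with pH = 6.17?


[H+] = 10^(-pH)
[H+] = 10^(-6.17)
[H+] = 6.761e-07 M

6.761e-07 M


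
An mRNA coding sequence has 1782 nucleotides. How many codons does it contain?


codons = nucleotides / 3
codons = 1782 / 3 = 594

594


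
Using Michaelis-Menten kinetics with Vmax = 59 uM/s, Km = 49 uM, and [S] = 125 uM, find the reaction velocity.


v = Vmax * [S] / (Km + [S])
v = 59 * 125 / (49 + 125)
v = 42.3851 uM/s

42.3851 uM/s


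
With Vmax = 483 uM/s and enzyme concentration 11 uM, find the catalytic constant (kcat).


kcat = Vmax / [E]t
kcat = 483 / 11
kcat = 43.9091 s^-1

43.9091 s^-1


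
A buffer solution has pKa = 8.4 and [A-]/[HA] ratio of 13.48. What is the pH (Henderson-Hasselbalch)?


pH = pKa + log10([A-]/[HA])
pH = 8.4 + log10(13.48)
pH = 9.5297

9.5297


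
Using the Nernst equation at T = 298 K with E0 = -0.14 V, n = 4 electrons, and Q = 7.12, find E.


E = E0 - (RT/nF) * ln(Q)
E = -0.14 - (8.314 * 298 / (4 * 96485)) * ln(7.12)
E = -0.1526 V

-0.1526 V


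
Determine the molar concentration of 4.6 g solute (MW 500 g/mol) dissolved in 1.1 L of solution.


C = (mass / MW) / volume
C = (4.6 / 500) / 1.1
C = 0.0084 M

0.0084 M


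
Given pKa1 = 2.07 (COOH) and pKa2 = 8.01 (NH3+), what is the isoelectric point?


pI = (pKa1 + pKa2) / 2
pI = (2.07 + 8.01) / 2
pI = 5.04

5.04


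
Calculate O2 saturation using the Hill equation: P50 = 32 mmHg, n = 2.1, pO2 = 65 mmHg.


Y = pO2^n / (P50^n + pO2^n)
Y = 65^2.1 / (32^2.1 + 65^2.1)
Y = 81.58%

81.58%


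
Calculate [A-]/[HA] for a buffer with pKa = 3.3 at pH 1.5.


[A-]/[HA] = 10^(pH - pKa)
= 10^(1.5 - 3.3)
= 0.0158

0.0158


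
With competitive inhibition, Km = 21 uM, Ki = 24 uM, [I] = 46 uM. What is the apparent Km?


Km_app = Km * (1 + [I]/Ki)
Km_app = 21 * (1 + 46/24)
Km_app = 61.25 uM

61.25 uM


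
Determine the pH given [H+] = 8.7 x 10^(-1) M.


pH = -log10([H+])
pH = -log10(8.7 x 10^(-1))
pH = 0.0605

0.0605


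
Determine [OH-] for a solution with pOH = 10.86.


[OH-] = 10^(-pOH)
[OH-] = 10^(-10.86)
[OH-] = 1.380e-11 M

1.380e-11 M


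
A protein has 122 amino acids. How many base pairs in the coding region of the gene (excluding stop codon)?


Each amino acid = 1 codon = 3 bp
bp = 122 * 3 = 366 bp

366 bp


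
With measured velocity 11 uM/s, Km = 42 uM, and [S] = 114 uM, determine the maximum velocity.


Vmax = v * (Km + [S]) / [S]
Vmax = 11 * (42 + 114) / 114
Vmax = 15.0526 uM/s

15.0526 uM/s


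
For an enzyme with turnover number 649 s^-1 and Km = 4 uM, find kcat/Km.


Catalytic efficiency = kcat / Km
= 649 / 4
= 162.25 uM^-1*s^-1

162.25 uM^-1*s^-1


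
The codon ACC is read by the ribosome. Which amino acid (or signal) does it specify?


Standard genetic code lookup.
Codon ACC -> Thr

Thr


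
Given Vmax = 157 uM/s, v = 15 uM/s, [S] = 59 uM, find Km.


Km = [S] * (Vmax - v) / v
Km = 59 * (157 - 15) / 15
Km = 558.5333 uM

558.5333 uM


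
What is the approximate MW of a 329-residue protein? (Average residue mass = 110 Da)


MW = n_residues * 110 Da
MW = 329 * 110
MW = 36190 Da

36190 Da


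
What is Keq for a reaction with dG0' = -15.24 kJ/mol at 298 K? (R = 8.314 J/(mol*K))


Keq = exp(-dG0 * 1000 / (R * T))
Keq = exp(-(-15.24) * 1000 / (8.314 * 298))
Keq = 469.2724

469.2724


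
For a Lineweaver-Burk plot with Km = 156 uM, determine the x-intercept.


x-intercept = -1/Km
= -1/156
= -0.0064 1/uM

-0.0064 1/uM


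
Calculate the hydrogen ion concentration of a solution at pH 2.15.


[H+] = 10^(-pH)
[H+] = 10^(-2.15)
[H+] = 0.0071 M

0.0071 M


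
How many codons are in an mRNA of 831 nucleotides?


codons = nucleotides / 3
codons = 831 / 3 = 277

277


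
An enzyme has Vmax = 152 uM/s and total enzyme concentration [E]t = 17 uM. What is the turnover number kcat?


kcat = Vmax / [E]t
kcat = 152 / 17
kcat = 8.9412 s^-1

8.9412 s^-1


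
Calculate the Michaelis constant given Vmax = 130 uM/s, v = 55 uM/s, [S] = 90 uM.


Km = [S] * (Vmax - v) / v
Km = 90 * (130 - 55) / 55
Km = 122.7273 uM

122.7273 uM


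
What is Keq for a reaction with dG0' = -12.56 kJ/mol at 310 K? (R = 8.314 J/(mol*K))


Keq = exp(-dG0 * 1000 / (R * T))
Keq = exp(-(-12.56) * 1000 / (8.314 * 310))
Keq = 130.744

130.744


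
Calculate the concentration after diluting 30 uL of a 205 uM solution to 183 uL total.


C2 = C1 * V1 / V2
C2 = 205 * 30 / 183
C2 = 33.6066 uM

33.6066 uM


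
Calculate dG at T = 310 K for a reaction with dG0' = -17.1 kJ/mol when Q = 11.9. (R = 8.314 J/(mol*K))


dG = dG0' + RT * ln(Q) / 1000
dG = -17.1 + 8.314 * 310 * ln(11.9) / 1000
dG = -10.7171 kJ/mol

-10.7171 kJ/mol


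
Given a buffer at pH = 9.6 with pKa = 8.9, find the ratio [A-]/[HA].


[A-]/[HA] = 10^(pH - pKa)
= 10^(9.6 - 8.9)
= 5.0119

5.0119


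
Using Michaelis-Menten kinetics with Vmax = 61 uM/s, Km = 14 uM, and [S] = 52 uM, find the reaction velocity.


v = Vmax * [S] / (Km + [S])
v = 61 * 52 / (14 + 52)
v = 48.0606 uM/s

48.0606 uM/s


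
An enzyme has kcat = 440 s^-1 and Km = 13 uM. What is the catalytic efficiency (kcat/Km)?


Catalytic efficiency = kcat / Km
= 440 / 13
= 33.8462 uM^-1*s^-1

33.8462 uM^-1*s^-1


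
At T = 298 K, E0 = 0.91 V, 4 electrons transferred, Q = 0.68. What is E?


E = E0 - (RT/nF) * ln(Q)
E = 0.91 - (8.314 * 298 / (4 * 96485)) * ln(0.68)
E = 0.9125 V

0.9125 V


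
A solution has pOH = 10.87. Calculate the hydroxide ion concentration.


[OH-] = 10^(-pOH)
[OH-] = 10^(-10.87)
[OH-] = 1.349e-11 M

1.349e-11 M


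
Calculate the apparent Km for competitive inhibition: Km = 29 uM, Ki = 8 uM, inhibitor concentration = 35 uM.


Km_app = Km * (1 + [I]/Ki)
Km_app = 29 * (1 + 35/8)
Km_app = 155.875 uM

155.875 uM


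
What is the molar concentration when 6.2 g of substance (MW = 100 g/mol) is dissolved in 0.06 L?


C = (mass / MW) / volume
C = (6.2 / 100) / 0.06
C = 1.0333 M

1.0333 M


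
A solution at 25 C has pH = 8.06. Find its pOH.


pOH = 14 - pH
pOH = 14 - 8.06
pOH = 5.94

5.94


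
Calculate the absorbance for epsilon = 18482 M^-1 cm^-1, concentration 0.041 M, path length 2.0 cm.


A = epsilon * c * l
A = 18482 * 0.041 * 2.0
A = 1515.524

1515.524


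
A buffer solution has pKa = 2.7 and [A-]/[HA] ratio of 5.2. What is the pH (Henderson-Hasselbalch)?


pH = pKa + log10([A-]/[HA])
pH = 2.7 + log10(5.2)
pH = 3.416

3.416


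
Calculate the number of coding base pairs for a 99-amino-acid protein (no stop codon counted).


Each amino acid = 1 codon = 3 bp
bp = 99 * 3 = 297 bp

297 bp


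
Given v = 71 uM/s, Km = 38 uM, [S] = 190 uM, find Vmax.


Vmax = v * (Km + [S]) / [S]
Vmax = 71 * (38 + 190) / 190
Vmax = 85.2 uM/s

85.2 uM/s


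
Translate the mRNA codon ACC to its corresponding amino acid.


Standard genetic code lookup.
Codon ACC -> Thr

Thr


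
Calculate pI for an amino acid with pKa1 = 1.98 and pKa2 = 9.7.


pI = (pKa1 + pKa2) / 2
pI = (1.98 + 9.7) / 2
pI = 5.84

5.84


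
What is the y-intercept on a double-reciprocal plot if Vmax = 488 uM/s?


y-intercept = 1/Vmax
= 1/488
= 0.002 s/uM

0.002 s/uM


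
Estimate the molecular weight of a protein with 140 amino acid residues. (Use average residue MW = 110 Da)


MW = n_residues * 110 Da
MW = 140 * 110
MW = 15400 Da

15400 Da


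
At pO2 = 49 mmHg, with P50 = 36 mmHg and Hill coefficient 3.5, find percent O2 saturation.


Y = pO2^n / (P50^n + pO2^n)
Y = 49^3.5 / (36^3.5 + 49^3.5)
Y = 74.63%

74.63%


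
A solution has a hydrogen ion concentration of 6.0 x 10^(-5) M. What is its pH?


pH = -log10([H+])
pH = -log10(6.0 x 10^(-5))
pH = 4.2218

4.2218


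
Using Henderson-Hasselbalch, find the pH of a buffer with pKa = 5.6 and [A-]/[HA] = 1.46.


pH = pKa + log10([A-]/[HA])
pH = 5.6 + log10(1.46)
pH = 5.7644

5.7644


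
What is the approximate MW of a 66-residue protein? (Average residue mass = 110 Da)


MW = n_residues * 110 Da
MW = 66 * 110
MW = 7260 Da

7260 Da


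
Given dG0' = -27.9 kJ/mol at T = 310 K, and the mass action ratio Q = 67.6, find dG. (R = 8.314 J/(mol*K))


dG = dG0' + RT * ln(Q) / 1000
dG = -27.9 + 8.314 * 310 * ln(67.6) / 1000
dG = -17.0401 kJ/mol

-17.0401 kJ/mol


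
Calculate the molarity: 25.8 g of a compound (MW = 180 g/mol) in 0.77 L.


C = (mass / MW) / volume
C = (25.8 / 180) / 0.77
C = 0.1861 M

0.1861 M


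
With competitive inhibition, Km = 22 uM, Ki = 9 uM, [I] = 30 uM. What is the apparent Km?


Km_app = Km * (1 + [I]/Ki)
Km_app = 22 * (1 + 30/9)
Km_app = 95.3333 uM

95.3333 uM


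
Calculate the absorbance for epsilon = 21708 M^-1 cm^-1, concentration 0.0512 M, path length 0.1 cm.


A = epsilon * c * l
A = 21708 * 0.0512 * 0.1
A = 111.145

111.145


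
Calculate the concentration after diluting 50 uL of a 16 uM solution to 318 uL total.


C2 = C1 * V1 / V2
C2 = 16 * 50 / 318
C2 = 2.5157 uM

2.5157 uM


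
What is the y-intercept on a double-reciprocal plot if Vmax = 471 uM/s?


y-intercept = 1/Vmax
= 1/471
= 0.0021 s/uM

0.0021 s/uM


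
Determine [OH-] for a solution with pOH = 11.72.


[OH-] = 10^(-pOH)
[OH-] = 10^(-11.72)
[OH-] = 1.905e-12 M

1.905e-12 M


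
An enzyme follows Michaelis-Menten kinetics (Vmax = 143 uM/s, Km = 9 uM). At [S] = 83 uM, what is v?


v = Vmax * [S] / (Km + [S])
v = 143 * 83 / (9 + 83)
v = 129.0109 uM/s

129.0109 uM/s


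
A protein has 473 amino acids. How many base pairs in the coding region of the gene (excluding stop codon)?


Each amino acid = 1 codon = 3 bp
bp = 473 * 3 = 1419 bp

1419 bp


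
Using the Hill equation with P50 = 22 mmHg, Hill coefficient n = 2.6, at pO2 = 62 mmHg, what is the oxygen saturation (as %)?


Y = pO2^n / (P50^n + pO2^n)
Y = 62^2.6 / (22^2.6 + 62^2.6)
Y = 93.67%

93.67%


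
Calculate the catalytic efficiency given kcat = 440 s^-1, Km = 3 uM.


Catalytic efficiency = kcat / Km
= 440 / 3
= 146.6667 uM^-1*s^-1

146.6667 uM^-1*s^-1


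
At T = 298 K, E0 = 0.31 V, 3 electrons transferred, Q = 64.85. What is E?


E = E0 - (RT/nF) * ln(Q)
E = 0.31 - (8.314 * 298 / (3 * 96485)) * ln(64.85)
E = 0.2743 V

0.2743 V


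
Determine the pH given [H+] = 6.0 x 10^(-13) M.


pH = -log10([H+])
pH = -log10(6.0 x 10^(-13))
pH = 12.2218

12.2218


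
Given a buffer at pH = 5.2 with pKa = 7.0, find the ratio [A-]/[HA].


[A-]/[HA] = 10^(pH - pKa)
= 10^(5.2 - 7.0)
= 0.0158

0.0158


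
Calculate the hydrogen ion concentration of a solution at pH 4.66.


[H+] = 10^(-pH)
[H+] = 10^(-4.66)
[H+] = 2.188e-05 M

2.188e-05 M


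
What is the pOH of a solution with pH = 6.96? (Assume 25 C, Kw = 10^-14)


pOH = 14 - pH
pOH = 14 - 6.96
pOH = 7.04

7.04


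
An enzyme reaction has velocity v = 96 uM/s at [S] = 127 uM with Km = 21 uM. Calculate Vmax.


Vmax = v * (Km + [S]) / [S]
Vmax = 96 * (21 + 127) / 127
Vmax = 111.874 uM/s

111.874 uM/s


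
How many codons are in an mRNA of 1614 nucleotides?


codons = nucleotides / 3
codons = 1614 / 3 = 538

538


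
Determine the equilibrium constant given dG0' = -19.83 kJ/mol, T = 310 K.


Keq = exp(-dG0 * 1000 / (R * T))
Keq = exp(-(-19.83) * 1000 / (8.314 * 310))
Keq = 2195.0916

2195.0916


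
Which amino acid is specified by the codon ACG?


Standard genetic code lookup.
Codon ACG -> Thr

Thr


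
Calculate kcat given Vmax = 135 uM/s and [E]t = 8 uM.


kcat = Vmax / [E]t
kcat = 135 / 8
kcat = 16.875 s^-1

16.875 s^-1


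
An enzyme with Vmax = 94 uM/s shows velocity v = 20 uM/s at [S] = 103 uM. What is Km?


Km = [S] * (Vmax - v) / v
Km = 103 * (94 - 20) / 20
Km = 381.1 uM

381.1 uM


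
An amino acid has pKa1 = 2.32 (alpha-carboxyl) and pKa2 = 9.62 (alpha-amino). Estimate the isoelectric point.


pI = (pKa1 + pKa2) / 2
pI = (2.32 + 9.62) / 2
pI = 5.97

5.97


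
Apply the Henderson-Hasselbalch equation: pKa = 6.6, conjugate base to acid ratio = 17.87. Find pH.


pH = pKa + log10([A-]/[HA])
pH = 6.6 + log10(17.87)
pH = 7.8521

7.8521


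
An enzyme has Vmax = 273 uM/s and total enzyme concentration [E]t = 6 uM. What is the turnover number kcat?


kcat = Vmax / [E]t
kcat = 273 / 6
kcat = 45.5 s^-1

45.5 s^-1


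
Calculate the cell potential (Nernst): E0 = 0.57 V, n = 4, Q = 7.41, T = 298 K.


E = E0 - (RT/nF) * ln(Q)
E = 0.57 - (8.314 * 298 / (4 * 96485)) * ln(7.41)
E = 0.5571 V

0.5571 V


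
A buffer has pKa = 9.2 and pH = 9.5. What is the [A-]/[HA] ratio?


[A-]/[HA] = 10^(pH - pKa)
= 10^(9.5 - 9.2)
= 1.9953

1.9953


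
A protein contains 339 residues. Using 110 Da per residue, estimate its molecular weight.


MW = n_residues * 110 Da
MW = 339 * 110
MW = 37290 Da

37290 Da


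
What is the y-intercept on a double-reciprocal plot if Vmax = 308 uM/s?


y-intercept = 1/Vmax
= 1/308
= 0.0032 s/uM

0.0032 s/uM


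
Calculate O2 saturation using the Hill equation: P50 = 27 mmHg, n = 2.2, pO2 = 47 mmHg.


Y = pO2^n / (P50^n + pO2^n)
Y = 47^2.2 / (27^2.2 + 47^2.2)
Y = 77.2%

77.2%


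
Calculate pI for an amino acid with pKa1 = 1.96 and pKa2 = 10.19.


pI = (pKa1 + pKa2) / 2
pI = (1.96 + 10.19) / 2
pI = 6.075

6.075


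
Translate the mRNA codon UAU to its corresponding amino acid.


Standard genetic code lookup.
Codon UAU -> Tyr

Tyr


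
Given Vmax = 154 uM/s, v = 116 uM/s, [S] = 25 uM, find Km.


Km = [S] * (Vmax - v) / v
Km = 25 * (154 - 116) / 116
Km = 8.1897 uM

8.1897 uM


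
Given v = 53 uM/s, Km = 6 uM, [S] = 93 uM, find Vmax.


Vmax = v * (Km + [S]) / [S]
Vmax = 53 * (6 + 93) / 93
Vmax = 56.4194 uM/s

56.4194 uM/s


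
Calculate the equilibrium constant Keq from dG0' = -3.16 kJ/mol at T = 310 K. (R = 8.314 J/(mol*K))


Keq = exp(-dG0 * 1000 / (R * T))
Keq = exp(-(-3.16) * 1000 / (8.314 * 310))
Keq = 3.4078

3.4078


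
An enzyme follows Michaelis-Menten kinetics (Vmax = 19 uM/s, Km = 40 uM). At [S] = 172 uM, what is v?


v = Vmax * [S] / (Km + [S])
v = 19 * 172 / (40 + 172)
v = 15.4151 uM/s

15.4151 uM/s


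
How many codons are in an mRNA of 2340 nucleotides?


codons = nucleotides / 3
codons = 2340 / 3 = 780

780


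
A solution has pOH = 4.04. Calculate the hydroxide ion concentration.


[OH-] = 10^(-pOH)
[OH-] = 10^(-4.04)
[OH-] = 9.120e-05 M

9.120e-05 M


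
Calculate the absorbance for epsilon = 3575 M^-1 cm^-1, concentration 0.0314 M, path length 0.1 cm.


A = epsilon * c * l
A = 3575 * 0.0314 * 0.1
A = 11.2255

11.2255


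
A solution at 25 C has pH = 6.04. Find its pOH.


pOH = 14 - pH
pOH = 14 - 6.04
pOH = 7.96

7.96


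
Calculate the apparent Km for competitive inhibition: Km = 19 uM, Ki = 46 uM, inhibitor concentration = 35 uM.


Km_app = Km * (1 + [I]/Ki)
Km_app = 19 * (1 + 35/46)
Km_app = 33.4565 uM

33.4565 uM


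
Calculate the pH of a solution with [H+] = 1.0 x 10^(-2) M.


pH = -log10([H+])
pH = -log10(1.0 x 10^(-2))
pH = 2.0

2.0


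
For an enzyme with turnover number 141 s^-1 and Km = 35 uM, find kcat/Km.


Catalytic efficiency = kcat / Km
= 141 / 35
= 4.0286 uM^-1*s^-1

4.0286 uM^-1*s^-1


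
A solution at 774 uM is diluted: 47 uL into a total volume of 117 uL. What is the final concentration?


C2 = C1 * V1 / V2
C2 = 774 * 47 / 117
C2 = 310.9231 uM

310.9231 uM


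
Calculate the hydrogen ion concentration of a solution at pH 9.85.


[H+] = 10^(-pH)
[H+] = 10^(-9.85)
[H+] = 1.413e-10 M

1.413e-10 M


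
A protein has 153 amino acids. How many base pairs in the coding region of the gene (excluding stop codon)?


Each amino acid = 1 codon = 3 bp
bp = 153 * 3 = 459 bp

459 bp


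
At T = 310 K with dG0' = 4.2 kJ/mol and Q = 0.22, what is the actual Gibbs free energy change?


dG = dG0' + RT * ln(Q) / 1000
dG = 4.2 + 8.314 * 310 * ln(0.22) / 1000
dG = 0.2976 kJ/mol

0.2976 kJ/mol


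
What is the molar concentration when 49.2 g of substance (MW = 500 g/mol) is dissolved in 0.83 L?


C = (mass / MW) / volume
C = (49.2 / 500) / 0.83
C = 0.1186 M

0.1186 M


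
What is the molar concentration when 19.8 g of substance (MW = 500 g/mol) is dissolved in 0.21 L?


C = (mass / MW) / volume
C = (19.8 / 500) / 0.21
C = 0.1886 M

0.1886 M


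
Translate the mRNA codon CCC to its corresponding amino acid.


Standard genetic code lookup.
Codon CCC -> Pro

Pro


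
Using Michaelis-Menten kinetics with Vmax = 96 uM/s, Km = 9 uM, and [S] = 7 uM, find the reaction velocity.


v = Vmax * [S] / (Km + [S])
v = 96 * 7 / (9 + 7)
v = 42.0 uM/s

42.0 uM/s


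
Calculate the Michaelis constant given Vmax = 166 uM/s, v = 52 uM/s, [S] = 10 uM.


Km = [S] * (Vmax - v) / v
Km = 10 * (166 - 52) / 52
Km = 21.9231 uM

21.9231 uM


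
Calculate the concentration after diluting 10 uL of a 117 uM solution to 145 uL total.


C2 = C1 * V1 / V2
C2 = 117 * 10 / 145
C2 = 8.069 uM

8.069 uM


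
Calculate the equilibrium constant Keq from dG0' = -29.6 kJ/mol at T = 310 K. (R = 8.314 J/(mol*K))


Keq = exp(-dG0 * 1000 / (R * T))
Keq = exp(-(-29.6) * 1000 / (8.314 * 310))
Keq = 97217.7942

97217.7942


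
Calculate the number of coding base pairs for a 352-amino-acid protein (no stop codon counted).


Each amino acid = 1 codon = 3 bp
bp = 352 * 3 = 1056 bp

1056 bp


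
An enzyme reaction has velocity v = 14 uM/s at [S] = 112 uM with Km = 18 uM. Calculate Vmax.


Vmax = v * (Km + [S]) / [S]
Vmax = 14 * (18 + 112) / 112
Vmax = 16.25 uM/s

16.25 uM/s


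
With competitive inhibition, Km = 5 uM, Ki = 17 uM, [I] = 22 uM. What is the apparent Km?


Km_app = Km * (1 + [I]/Ki)
Km_app = 5 * (1 + 22/17)
Km_app = 11.4706 uM

11.4706 uM


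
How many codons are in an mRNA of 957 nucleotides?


codons = nucleotides / 3
codons = 957 / 3 = 319

319


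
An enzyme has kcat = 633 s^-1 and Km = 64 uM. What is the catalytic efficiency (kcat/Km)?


Catalytic efficiency = kcat / Km
= 633 / 64
= 9.8906 uM^-1*s^-1

9.8906 uM^-1*s^-1


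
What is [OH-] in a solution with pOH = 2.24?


[OH-] = 10^(-pOH)
[OH-] = 10^(-2.24)
[OH-] = 0.0058 M

0.0058 M


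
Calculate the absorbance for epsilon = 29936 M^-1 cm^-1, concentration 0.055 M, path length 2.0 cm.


A = epsilon * c * l
A = 29936 * 0.055 * 2.0
A = 3292.96

3292.96


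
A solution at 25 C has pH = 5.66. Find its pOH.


pOH = 14 - pH
pOH = 14 - 5.66
pOH = 8.34

8.34


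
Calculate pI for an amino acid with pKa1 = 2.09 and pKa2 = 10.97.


pI = (pKa1 + pKa2) / 2
pI = (2.09 + 10.97) / 2
pI = 6.53

6.53


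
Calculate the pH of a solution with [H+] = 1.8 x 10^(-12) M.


pH = -log10([H+])
pH = -log10(1.8 x 10^(-12))
pH = 11.7447

11.7447


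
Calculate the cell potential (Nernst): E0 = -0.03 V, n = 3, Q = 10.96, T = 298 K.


E = E0 - (RT/nF) * ln(Q)
E = -0.03 - (8.314 * 298 / (3 * 96485)) * ln(10.96)
E = -0.0505 V

-0.0505 V


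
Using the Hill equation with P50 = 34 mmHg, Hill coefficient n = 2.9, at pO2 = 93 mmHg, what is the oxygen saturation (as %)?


Y = pO2^n / (P50^n + pO2^n)
Y = 93^2.9 / (34^2.9 + 93^2.9)
Y = 94.87%

94.87%


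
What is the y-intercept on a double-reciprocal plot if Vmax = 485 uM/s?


y-intercept = 1/Vmax
= 1/485
= 0.0021 s/uM

0.0021 s/uM


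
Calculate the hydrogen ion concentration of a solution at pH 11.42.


[H+] = 10^(-pH)
[H+] = 10^(-11.42)
[H+] = 3.802e-12 M

3.802e-12 M


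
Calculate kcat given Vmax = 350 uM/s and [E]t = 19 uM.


kcat = Vmax / [E]t
kcat = 350 / 19
kcat = 18.4211 s^-1

18.4211 s^-1


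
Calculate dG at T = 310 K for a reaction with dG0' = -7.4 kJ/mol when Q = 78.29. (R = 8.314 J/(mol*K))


dG = dG0' + RT * ln(Q) / 1000
dG = -7.4 + 8.314 * 310 * ln(78.29) / 1000
dG = 3.8383 kJ/mol

3.8383 kJ/mol


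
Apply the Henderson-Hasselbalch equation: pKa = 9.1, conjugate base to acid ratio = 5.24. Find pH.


pH = pKa + log10([A-]/[HA])
pH = 9.1 + log10(5.24)
pH = 9.8193

9.8193


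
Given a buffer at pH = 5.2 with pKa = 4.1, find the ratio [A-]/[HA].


[A-]/[HA] = 10^(pH - pKa)
= 10^(5.2 - 4.1)
= 12.5893

12.5893


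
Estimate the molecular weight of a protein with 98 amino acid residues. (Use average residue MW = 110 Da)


MW = n_residues * 110 Da
MW = 98 * 110
MW = 10780 Da

10780 Da


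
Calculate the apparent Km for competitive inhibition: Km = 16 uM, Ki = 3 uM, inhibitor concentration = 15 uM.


Km_app = Km * (1 + [I]/Ki)
Km_app = 16 * (1 + 15/3)
Km_app = 96.0 uM

96.0 uM


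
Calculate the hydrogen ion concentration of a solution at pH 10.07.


[H+] = 10^(-pH)
[H+] = 10^(-10.07)
[H+] = 8.511e-11 M

8.511e-11 M


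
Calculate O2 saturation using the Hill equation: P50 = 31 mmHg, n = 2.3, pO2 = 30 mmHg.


Y = pO2^n / (P50^n + pO2^n)
Y = 30^2.3 / (31^2.3 + 30^2.3)
Y = 48.12%

48.12%


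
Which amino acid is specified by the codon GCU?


Standard genetic code lookup.
Codon GCU -> Ala

Ala


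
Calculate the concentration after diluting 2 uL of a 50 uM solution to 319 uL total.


C2 = C1 * V1 / V2
C2 = 50 * 2 / 319
C2 = 0.3135 uM

0.3135 uM


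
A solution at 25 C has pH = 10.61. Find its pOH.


pOH = 14 - pH
pOH = 14 - 10.61
pOH = 3.39

3.39


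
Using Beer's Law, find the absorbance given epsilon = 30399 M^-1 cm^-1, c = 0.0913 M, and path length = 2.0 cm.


A = epsilon * c * l
A = 30399 * 0.0913 * 2.0
A = 5550.8574

5550.8574


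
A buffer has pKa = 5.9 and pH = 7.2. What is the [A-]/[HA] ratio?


[A-]/[HA] = 10^(pH - pKa)
= 10^(7.2 - 5.9)
= 19.9526

19.9526


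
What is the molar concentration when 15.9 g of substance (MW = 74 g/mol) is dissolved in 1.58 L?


C = (mass / MW) / volume
C = (15.9 / 74) / 1.58
C = 0.136 M

0.136 M


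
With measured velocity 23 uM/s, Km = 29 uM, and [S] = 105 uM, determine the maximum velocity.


Vmax = v * (Km + [S]) / [S]
Vmax = 23 * (29 + 105) / 105
Vmax = 29.3524 uM/s

29.3524 uM/s


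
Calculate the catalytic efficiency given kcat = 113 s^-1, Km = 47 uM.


Catalytic efficiency = kcat / Km
= 113 / 47
= 2.4043 uM^-1*s^-1

2.4043 uM^-1*s^-1


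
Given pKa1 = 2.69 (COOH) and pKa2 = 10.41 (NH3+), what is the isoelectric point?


pI = (pKa1 + pKa2) / 2
pI = (2.69 + 10.41) / 2
pI = 6.55

6.55


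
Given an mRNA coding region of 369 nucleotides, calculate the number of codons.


codons = nucleotides / 3
codons = 369 / 3 = 123

123


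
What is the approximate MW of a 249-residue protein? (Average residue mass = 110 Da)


MW = n_residues * 110 Da
MW = 249 * 110
MW = 27390 Da

27390 Da


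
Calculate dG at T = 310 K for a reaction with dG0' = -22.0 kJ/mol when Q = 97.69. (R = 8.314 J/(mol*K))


dG = dG0' + RT * ln(Q) / 1000
dG = -22.0 + 8.314 * 310 * ln(97.69) / 1000
dG = -10.1911 kJ/mol

-10.1911 kJ/mol


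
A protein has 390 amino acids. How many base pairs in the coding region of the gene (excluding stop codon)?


Each amino acid = 1 codon = 3 bp
bp = 390 * 3 = 1170 bp

1170 bp


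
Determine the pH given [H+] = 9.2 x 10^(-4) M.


pH = -log10([H+])
pH = -log10(9.2 x 10^(-4))
pH = 3.0362

3.0362


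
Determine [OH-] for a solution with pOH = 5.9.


[OH-] = 10^(-pOH)
[OH-] = 10^(-5.9)
[OH-] = 1.259e-06 M

1.259e-06 M


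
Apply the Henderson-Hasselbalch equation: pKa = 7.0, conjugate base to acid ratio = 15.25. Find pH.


pH = pKa + log10([A-]/[HA])
pH = 7.0 + log10(15.25)
pH = 8.1833

8.1833


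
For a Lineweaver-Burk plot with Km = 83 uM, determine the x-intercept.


x-intercept = -1/Km
= -1/83
= -0.012 1/uM

-0.012 1/uM


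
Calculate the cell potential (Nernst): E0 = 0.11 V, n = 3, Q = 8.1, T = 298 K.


E = E0 - (RT/nF) * ln(Q)
E = 0.11 - (8.314 * 298 / (3 * 96485)) * ln(8.1)
E = 0.0921 V

0.0921 V


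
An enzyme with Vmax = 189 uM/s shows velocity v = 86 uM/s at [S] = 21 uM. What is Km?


Km = [S] * (Vmax - v) / v
Km = 21 * (189 - 86) / 86
Km = 25.1512 uM

25.1512 uM


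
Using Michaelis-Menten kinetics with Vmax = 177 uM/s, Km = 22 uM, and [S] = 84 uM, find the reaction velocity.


v = Vmax * [S] / (Km + [S])
v = 177 * 84 / (22 + 84)
v = 140.2642 uM/s

140.2642 uM/s


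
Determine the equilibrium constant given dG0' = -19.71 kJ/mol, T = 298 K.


Keq = exp(-dG0 * 1000 / (R * T))
Keq = exp(-(-19.71) * 1000 / (8.314 * 298))
Keq = 2850.8407

2850.8407


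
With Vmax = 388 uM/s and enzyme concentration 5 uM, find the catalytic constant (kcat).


kcat = Vmax / [E]t
kcat = 388 / 5
kcat = 77.6 s^-1

77.6 s^-1


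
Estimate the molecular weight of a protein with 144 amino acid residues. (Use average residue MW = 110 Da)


MW = n_residues * 110 Da
MW = 144 * 110
MW = 15840 Da

15840 Da


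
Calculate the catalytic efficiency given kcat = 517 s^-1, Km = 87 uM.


Catalytic efficiency = kcat / Km
= 517 / 87
= 5.9425 uM^-1*s^-1

5.9425 uM^-1*s^-1


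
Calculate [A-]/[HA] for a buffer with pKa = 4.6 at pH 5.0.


[A-]/[HA] = 10^(pH - pKa)
= 10^(5.0 - 4.6)
= 2.5119

2.5119


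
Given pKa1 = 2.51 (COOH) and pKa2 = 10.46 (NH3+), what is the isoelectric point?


pI = (pKa1 + pKa2) / 2
pI = (2.51 + 10.46) / 2
pI = 6.485

6.485


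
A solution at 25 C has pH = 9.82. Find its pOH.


pOH = 14 - pH
pOH = 14 - 9.82
pOH = 4.18

4.18


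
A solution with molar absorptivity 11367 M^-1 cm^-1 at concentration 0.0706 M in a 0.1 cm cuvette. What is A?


A = epsilon * c * l
A = 11367 * 0.0706 * 0.1
A = 80.251

80.251


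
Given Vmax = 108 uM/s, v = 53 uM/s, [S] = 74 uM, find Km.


Km = [S] * (Vmax - v) / v
Km = 74 * (108 - 53) / 53
Km = 76.7925 uM

76.7925 uM


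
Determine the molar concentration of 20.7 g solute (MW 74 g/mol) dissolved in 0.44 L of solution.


C = (mass / MW) / volume
C = (20.7 / 74) / 0.44
C = 0.6357 M

0.6357 M


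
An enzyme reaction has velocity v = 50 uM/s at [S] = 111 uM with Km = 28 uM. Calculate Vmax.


Vmax = v * (Km + [S]) / [S]
Vmax = 50 * (28 + 111) / 111
Vmax = 62.6126 uM/s

62.6126 uM/s


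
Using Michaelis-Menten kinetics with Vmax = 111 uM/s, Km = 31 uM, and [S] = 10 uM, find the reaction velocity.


v = Vmax * [S] / (Km + [S])
v = 111 * 10 / (31 + 10)
v = 27.0732 uM/s

27.0732 uM/s


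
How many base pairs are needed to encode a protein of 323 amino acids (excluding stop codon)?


Each amino acid = 1 codon = 3 bp
bp = 323 * 3 = 969 bp

969 bp


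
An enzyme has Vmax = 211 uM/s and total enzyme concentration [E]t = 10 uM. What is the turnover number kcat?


kcat = Vmax / [E]t
kcat = 211 / 10
kcat = 21.1 s^-1

21.1 s^-1


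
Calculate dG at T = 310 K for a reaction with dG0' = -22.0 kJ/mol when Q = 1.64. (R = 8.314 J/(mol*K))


dG = dG0' + RT * ln(Q) / 1000
dG = -22.0 + 8.314 * 310 * ln(1.64) / 1000
dG = -20.725 kJ/mol

-20.725 kJ/mol


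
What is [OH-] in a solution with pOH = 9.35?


[OH-] = 10^(-pOH)
[OH-] = 10^(-9.35)
[OH-] = 4.467e-10 M

4.467e-10 M


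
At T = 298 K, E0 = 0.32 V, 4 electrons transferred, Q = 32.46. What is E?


E = E0 - (RT/nF) * ln(Q)
E = 0.32 - (8.314 * 298 / (4 * 96485)) * ln(32.46)
E = 0.2977 V

0.2977 V


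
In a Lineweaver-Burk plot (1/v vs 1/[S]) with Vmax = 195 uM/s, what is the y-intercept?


y-intercept = 1/Vmax
= 1/195
= 0.0051 s/uM

0.0051 s/uM


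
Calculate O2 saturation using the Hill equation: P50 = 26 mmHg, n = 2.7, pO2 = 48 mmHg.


Y = pO2^n / (P50^n + pO2^n)
Y = 48^2.7 / (26^2.7 + 48^2.7)
Y = 83.96%

83.96%


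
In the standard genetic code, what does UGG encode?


Standard genetic code lookup.
Codon UGG -> Trp

Trp


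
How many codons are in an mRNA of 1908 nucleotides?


codons = nucleotides / 3
codons = 1908 / 3 = 636

636


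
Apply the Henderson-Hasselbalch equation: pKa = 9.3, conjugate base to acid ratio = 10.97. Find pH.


pH = pKa + log10([A-]/[HA])
pH = 9.3 + log10(10.97)
pH = 10.3402

10.3402


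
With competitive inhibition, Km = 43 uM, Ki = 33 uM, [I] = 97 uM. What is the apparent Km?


Km_app = Km * (1 + [I]/Ki)
Km_app = 43 * (1 + 97/33)
Km_app = 169.3939 uM

169.3939 uM


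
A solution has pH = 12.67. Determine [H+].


[H+] = 10^(-pH)
[H+] = 10^(-12.67)
[H+] = 2.138e-13 M

2.138e-13 M


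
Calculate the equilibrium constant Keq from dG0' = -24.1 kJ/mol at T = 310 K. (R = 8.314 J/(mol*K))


Keq = exp(-dG0 * 1000 / (R * T))
Keq = exp(-(-24.1) * 1000 / (8.314 * 310))
Keq = 11507.174

11507.174


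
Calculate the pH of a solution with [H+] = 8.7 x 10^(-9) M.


pH = -log10([H+])
pH = -log10(8.7 x 10^(-9))
pH = 8.0605

8.0605


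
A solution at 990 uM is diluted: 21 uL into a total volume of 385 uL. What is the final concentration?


C2 = C1 * V1 / V2
C2 = 990 * 21 / 385
C2 = 54.0 uM

54.0 uM


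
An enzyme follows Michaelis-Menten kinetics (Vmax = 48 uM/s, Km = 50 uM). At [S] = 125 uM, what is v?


v = Vmax * [S] / (Km + [S])
v = 48 * 125 / (50 + 125)
v = 34.2857 uM/s

34.2857 uM/s


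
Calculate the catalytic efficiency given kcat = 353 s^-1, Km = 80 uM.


Catalytic efficiency = kcat / Km
= 353 / 80
= 4.4125 uM^-1*s^-1

4.4125 uM^-1*s^-1


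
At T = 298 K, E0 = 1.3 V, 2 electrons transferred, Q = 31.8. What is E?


E = E0 - (RT/nF) * ln(Q)
E = 1.3 - (8.314 * 298 / (2 * 96485)) * ln(31.8)
E = 1.2556 V

1.2556 V


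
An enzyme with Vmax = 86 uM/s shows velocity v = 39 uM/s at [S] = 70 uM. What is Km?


Km = [S] * (Vmax - v) / v
Km = 70 * (86 - 39) / 39
Km = 84.359 uM

84.359 uM


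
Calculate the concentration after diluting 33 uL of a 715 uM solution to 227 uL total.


C2 = C1 * V1 / V2
C2 = 715 * 33 / 227
C2 = 103.9427 uM

103.9427 uM


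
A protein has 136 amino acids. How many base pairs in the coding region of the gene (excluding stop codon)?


Each amino acid = 1 codon = 3 bp
bp = 136 * 3 = 408 bp

408 bp


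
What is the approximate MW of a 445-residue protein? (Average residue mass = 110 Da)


MW = n_residues * 110 Da
MW = 445 * 110
MW = 48950 Da

48950 Da


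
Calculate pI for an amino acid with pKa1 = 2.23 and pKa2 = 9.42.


pI = (pKa1 + pKa2) / 2
pI = (2.23 + 9.42) / 2
pI = 5.825

5.825


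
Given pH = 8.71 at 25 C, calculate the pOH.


pOH = 14 - pH
pOH = 14 - 8.71
pOH = 5.29

5.29


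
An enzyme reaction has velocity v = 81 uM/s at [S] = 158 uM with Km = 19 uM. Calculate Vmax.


Vmax = v * (Km + [S]) / [S]
Vmax = 81 * (19 + 158) / 158
Vmax = 90.7405 uM/s

90.7405 uM/s


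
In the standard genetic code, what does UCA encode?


Standard genetic code lookup.
Codon UCA -> Ser

Ser


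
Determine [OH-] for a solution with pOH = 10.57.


[OH-] = 10^(-pOH)
[OH-] = 10^(-10.57)
[OH-] = 2.692e-11 M

2.692e-11 M


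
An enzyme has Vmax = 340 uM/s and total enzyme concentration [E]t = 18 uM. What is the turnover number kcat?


kcat = Vmax / [E]t
kcat = 340 / 18
kcat = 18.8889 s^-1

18.8889 s^-1


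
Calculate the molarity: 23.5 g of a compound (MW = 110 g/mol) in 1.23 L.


C = (mass / MW) / volume
C = (23.5 / 110) / 1.23
C = 0.1737 M

0.1737 M


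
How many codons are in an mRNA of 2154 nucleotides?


codons = nucleotides / 3
codons = 2154 / 3 = 718

718


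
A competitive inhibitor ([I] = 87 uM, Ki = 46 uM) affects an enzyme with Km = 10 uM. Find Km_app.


Km_app = Km * (1 + [I]/Ki)
Km_app = 10 * (1 + 87/46)
Km_app = 28.913 uM

28.913 uM


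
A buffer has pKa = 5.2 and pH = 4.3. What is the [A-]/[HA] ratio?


[A-]/[HA] = 10^(pH - pKa)
= 10^(4.3 - 5.2)
= 0.1259

0.1259


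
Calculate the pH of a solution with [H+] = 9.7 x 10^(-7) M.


pH = -log10([H+])
pH = -log10(9.7 x 10^(-7))
pH = 6.0132

6.0132


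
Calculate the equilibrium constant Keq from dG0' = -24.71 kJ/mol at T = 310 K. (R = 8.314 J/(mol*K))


Keq = exp(-dG0 * 1000 / (R * T))
Keq = exp(-(-24.71) * 1000 / (8.314 * 310))
Keq = 14579.9717

14579.9717


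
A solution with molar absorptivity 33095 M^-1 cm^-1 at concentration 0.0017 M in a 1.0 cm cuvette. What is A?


A = epsilon * c * l
A = 33095 * 0.0017 * 1.0
A = 56.2615

56.2615


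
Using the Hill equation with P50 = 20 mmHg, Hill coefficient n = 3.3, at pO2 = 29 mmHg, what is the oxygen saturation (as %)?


Y = pO2^n / (P50^n + pO2^n)
Y = 29^3.3 / (20^3.3 + 29^3.3)
Y = 77.31%

77.31%


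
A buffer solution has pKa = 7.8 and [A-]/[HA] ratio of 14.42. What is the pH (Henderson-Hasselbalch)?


pH = pKa + log10([A-]/[HA])
pH = 7.8 + log10(14.42)
pH = 8.959

8.959


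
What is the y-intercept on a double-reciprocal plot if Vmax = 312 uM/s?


y-intercept = 1/Vmax
= 1/312
= 0.0032 s/uM

0.0032 s/uM


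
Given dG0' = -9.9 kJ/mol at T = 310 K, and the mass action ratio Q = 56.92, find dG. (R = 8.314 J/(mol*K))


dG = dG0' + RT * ln(Q) / 1000
dG = -9.9 + 8.314 * 310 * ln(56.92) / 1000
dG = 0.5167 kJ/mol

0.5167 kJ/mol


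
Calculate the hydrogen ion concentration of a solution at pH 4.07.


[H+] = 10^(-pH)
[H+] = 10^(-4.07)
[H+] = 8.511e-05 M

8.511e-05 M


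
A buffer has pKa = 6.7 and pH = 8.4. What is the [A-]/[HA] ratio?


[A-]/[HA] = 10^(pH - pKa)
= 10^(8.4 - 6.7)
= 50.1187

50.1187


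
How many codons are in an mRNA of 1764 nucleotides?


codons = nucleotides / 3
codons = 1764 / 3 = 588

588


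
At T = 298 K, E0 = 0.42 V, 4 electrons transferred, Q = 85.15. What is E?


E = E0 - (RT/nF) * ln(Q)
E = 0.42 - (8.314 * 298 / (4 * 96485)) * ln(85.15)
E = 0.3915 V

0.3915 V


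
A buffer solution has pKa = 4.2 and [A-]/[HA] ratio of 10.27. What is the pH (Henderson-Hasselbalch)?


pH = pKa + log10([A-]/[HA])
pH = 4.2 + log10(10.27)
pH = 5.2116

5.2116


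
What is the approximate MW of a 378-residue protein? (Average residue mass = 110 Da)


MW = n_residues * 110 Da
MW = 378 * 110
MW = 41580 Da

41580 Da


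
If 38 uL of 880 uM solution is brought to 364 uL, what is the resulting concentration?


C2 = C1 * V1 / V2
C2 = 880 * 38 / 364
C2 = 91.8681 uM

91.8681 uM


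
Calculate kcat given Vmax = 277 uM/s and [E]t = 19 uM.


kcat = Vmax / [E]t
kcat = 277 / 19
kcat = 14.5789 s^-1

14.5789 s^-1


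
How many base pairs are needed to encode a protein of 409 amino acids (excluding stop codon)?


Each amino acid = 1 codon = 3 bp
bp = 409 * 3 = 1227 bp

1227 bp


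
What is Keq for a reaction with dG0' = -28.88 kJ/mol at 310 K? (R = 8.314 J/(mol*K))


Keq = exp(-dG0 * 1000 / (R * T))
Keq = exp(-(-28.88) * 1000 / (8.314 * 310))
Keq = 73522.8303

73522.8303


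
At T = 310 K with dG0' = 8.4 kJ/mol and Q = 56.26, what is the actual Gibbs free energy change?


dG = dG0' + RT * ln(Q) / 1000
dG = 8.4 + 8.314 * 310 * ln(56.26) / 1000
dG = 18.7866 kJ/mol

18.7866 kJ/mol


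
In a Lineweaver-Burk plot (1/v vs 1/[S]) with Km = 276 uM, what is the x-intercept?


x-intercept = -1/Km
= -1/276
= -0.0036 1/uM

-0.0036 1/uM


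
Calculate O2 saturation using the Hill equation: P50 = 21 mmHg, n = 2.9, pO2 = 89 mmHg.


Y = pO2^n / (P50^n + pO2^n)
Y = 89^2.9 / (21^2.9 + 89^2.9)
Y = 98.5%

98.5%


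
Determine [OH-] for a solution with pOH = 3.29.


[OH-] = 10^(-pOH)
[OH-] = 10^(-3.29)
[OH-] = 5.129e-04 M

5.129e-04 M


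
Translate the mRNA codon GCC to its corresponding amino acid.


Standard genetic code lookup.
Codon GCC -> Ala

Ala


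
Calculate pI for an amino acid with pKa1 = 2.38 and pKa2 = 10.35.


pI = (pKa1 + pKa2) / 2
pI = (2.38 + 10.35) / 2
pI = 6.365

6.365


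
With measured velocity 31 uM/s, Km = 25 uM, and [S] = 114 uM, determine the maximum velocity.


Vmax = v * (Km + [S]) / [S]
Vmax = 31 * (25 + 114) / 114
Vmax = 37.7982 uM/s

37.7982 uM/s


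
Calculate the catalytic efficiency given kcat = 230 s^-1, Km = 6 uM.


Catalytic efficiency = kcat / Km
= 230 / 6
= 38.3333 uM^-1*s^-1

38.3333 uM^-1*s^-1


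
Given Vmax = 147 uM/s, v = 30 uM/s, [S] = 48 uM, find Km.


Km = [S] * (Vmax - v) / v
Km = 48 * (147 - 30) / 30
Km = 187.2 uM

187.2 uM


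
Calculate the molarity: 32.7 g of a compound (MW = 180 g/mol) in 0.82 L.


C = (mass / MW) / volume
C = (32.7 / 180) / 0.82
C = 0.2215 M

0.2215 M


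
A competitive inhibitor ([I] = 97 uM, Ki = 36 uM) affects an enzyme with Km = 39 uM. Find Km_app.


Km_app = Km * (1 + [I]/Ki)
Km_app = 39 * (1 + 97/36)
Km_app = 144.0833 uM

144.0833 uM


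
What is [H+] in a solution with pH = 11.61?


[H+] = 10^(-pH)
[H+] = 10^(-11.61)
[H+] = 2.455e-12 M

2.455e-12 M


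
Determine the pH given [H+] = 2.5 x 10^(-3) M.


pH = -log10([H+])
pH = -log10(2.5 x 10^(-3))
pH = 2.6021

2.6021


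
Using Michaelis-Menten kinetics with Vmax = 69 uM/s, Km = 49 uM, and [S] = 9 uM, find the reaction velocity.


v = Vmax * [S] / (Km + [S])
v = 69 * 9 / (49 + 9)
v = 10.7069 uM/s

10.7069 uM/s


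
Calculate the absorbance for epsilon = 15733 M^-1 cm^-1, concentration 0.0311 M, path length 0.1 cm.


A = epsilon * c * l
A = 15733 * 0.0311 * 0.1
A = 48.9296

48.9296


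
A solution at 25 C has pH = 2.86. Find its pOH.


pOH = 14 - pH
pOH = 14 - 2.86
pOH = 11.14

11.14


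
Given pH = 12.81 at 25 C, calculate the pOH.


pOH = 14 - pH
pOH = 14 - 12.81
pOH = 1.19

1.19


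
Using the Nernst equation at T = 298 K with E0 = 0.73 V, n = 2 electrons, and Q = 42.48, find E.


E = E0 - (RT/nF) * ln(Q)
E = 0.73 - (8.314 * 298 / (2 * 96485)) * ln(42.48)
E = 0.6819 V

0.6819 V


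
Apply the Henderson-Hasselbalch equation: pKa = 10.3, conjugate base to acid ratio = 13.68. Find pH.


pH = pKa + log10([A-]/[HA])
pH = 10.3 + log10(13.68)
pH = 11.4361

11.4361


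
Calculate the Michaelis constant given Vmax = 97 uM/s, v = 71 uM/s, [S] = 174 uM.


Km = [S] * (Vmax - v) / v
Km = 174 * (97 - 71) / 71
Km = 63.7183 uM

63.7183 uM


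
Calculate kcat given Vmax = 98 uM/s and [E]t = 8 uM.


kcat = Vmax / [E]t
kcat = 98 / 8
kcat = 12.25 s^-1

12.25 s^-1


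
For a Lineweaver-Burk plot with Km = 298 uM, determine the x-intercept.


x-intercept = -1/Km
= -1/298
= -0.0034 1/uM

-0.0034 1/uM


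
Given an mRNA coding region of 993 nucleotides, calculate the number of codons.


codons = nucleotides / 3
codons = 993 / 3 = 331

331


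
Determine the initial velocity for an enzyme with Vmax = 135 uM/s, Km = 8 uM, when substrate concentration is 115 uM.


v = Vmax * [S] / (Km + [S])
v = 135 * 115 / (8 + 115)
v = 126.2195 uM/s

126.2195 uM/s


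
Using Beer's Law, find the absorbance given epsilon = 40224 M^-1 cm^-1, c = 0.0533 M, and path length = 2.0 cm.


A = epsilon * c * l
A = 40224 * 0.0533 * 2.0
A = 4287.8784

4287.8784


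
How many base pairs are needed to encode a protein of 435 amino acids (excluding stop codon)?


Each amino acid = 1 codon = 3 bp
bp = 435 * 3 = 1305 bp

1305 bp
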